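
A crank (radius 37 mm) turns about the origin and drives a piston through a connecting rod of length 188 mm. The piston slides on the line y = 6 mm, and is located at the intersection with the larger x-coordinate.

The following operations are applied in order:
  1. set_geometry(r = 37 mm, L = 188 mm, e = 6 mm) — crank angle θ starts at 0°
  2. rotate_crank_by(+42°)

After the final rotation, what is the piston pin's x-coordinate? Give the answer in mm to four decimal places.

214.5582

set_geometry: r = 37 mm, L = 188 mm, e = 6 mm; θ ← 0°
rotate_crank_by(+42°): θ ← 0° +42° = 42°
crank pin P = (r cos θ, r sin θ) = (27.496359, 24.757832)
h = r sin θ − e = 24.757832 − 6 = 18.757832
x = r cos θ + √(L² − h²) = 27.496359 + √(35344.0 − 351.8563) = 27.496359 + 187.061871 = 214.558230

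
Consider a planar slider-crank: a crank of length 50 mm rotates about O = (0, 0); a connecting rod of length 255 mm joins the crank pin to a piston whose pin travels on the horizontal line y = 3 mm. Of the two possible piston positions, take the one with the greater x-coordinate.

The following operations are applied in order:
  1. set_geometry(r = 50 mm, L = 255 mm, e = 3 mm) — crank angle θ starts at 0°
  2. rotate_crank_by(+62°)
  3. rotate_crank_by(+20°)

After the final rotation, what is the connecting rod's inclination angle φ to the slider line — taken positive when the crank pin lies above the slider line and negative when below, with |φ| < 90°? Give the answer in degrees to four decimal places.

10.5099

set_geometry: r = 50 mm, L = 255 mm, e = 3 mm; θ ← 0°
rotate_crank_by(+62°): θ ← 0° +62° = 62°
rotate_crank_by(+20°): θ ← 62° +20° = 82°
crank pin P = (r cos θ, r sin θ) = (6.958655, 49.513403)
h = r sin θ − e = 49.513403 − 3 = 46.513403
sin φ = h / L = 46.513403 / 255 = 0.18240550
φ = arcsin(0.18240550) = 10.509905°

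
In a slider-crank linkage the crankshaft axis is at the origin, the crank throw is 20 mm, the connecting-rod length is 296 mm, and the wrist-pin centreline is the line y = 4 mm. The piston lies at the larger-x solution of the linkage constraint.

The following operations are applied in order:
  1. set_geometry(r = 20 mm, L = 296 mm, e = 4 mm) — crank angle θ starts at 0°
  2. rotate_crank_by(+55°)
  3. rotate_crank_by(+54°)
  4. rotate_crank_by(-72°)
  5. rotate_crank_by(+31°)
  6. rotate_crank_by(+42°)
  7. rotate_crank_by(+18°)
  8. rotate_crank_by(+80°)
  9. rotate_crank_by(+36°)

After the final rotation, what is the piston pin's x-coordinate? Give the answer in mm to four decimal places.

set_geometry: r = 20 mm, L = 296 mm, e = 4 mm; θ ← 0°
rotate_crank_by(+55°): θ ← 0° +55° = 55°
rotate_crank_by(+54°): θ ← 55° +54° = 109°
rotate_crank_by(-72°): θ ← 109° -72° = 37°
rotate_crank_by(+31°): θ ← 37° +31° = 68°
rotate_crank_by(+42°): θ ← 68° +42° = 110°
rotate_crank_by(+18°): θ ← 110° +18° = 128°
rotate_crank_by(+80°): θ ← 128° +80° = 208°
rotate_crank_by(+36°): θ ← 208° +36° = 244°
crank pin P = (r cos θ, r sin θ) = (-8.767423, -17.975881)
h = r sin θ − e = -17.975881 − 4 = -21.975881
x = r cos θ + √(L² − h²) = -8.767423 + √(87616.0 − 482.9393) = -8.767423 + 295.183097 = 286.415674

286.4157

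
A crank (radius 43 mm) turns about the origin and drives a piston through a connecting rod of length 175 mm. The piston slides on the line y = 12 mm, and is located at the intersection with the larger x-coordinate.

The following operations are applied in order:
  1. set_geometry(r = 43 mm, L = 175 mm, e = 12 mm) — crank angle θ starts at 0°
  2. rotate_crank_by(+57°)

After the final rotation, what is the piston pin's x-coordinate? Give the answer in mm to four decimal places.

196.7572

set_geometry: r = 43 mm, L = 175 mm, e = 12 mm; θ ← 0°
rotate_crank_by(+57°): θ ← 0° +57° = 57°
crank pin P = (r cos θ, r sin θ) = (23.419479, 36.062834)
h = r sin θ − e = 36.062834 − 12 = 24.062834
x = r cos θ + √(L² − h²) = 23.419479 + √(30625.0 − 579.0200) = 23.419479 + 173.337763 = 196.757241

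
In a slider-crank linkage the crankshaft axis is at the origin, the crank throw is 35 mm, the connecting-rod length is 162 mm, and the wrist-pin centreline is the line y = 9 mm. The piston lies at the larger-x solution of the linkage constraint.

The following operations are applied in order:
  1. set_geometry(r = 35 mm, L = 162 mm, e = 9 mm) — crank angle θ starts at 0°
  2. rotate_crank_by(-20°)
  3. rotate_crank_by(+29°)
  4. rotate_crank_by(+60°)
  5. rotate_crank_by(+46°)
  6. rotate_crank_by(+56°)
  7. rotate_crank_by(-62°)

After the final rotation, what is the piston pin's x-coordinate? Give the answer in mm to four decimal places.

148.8035

set_geometry: r = 35 mm, L = 162 mm, e = 9 mm; θ ← 0°
rotate_crank_by(-20°): θ ← 0° -20° = -20°
rotate_crank_by(+29°): θ ← -20° +29° = 9°
rotate_crank_by(+60°): θ ← 9° +60° = 69°
rotate_crank_by(+46°): θ ← 69° +46° = 115°
rotate_crank_by(+56°): θ ← 115° +56° = 171°
rotate_crank_by(-62°): θ ← 171° -62° = 109°
crank pin P = (r cos θ, r sin θ) = (-11.394885, 33.093150)
h = r sin θ − e = 33.093150 − 9 = 24.093150
x = r cos θ + √(L² − h²) = -11.394885 + √(26244.0 − 580.4799) = -11.394885 + 160.198377 = 148.803492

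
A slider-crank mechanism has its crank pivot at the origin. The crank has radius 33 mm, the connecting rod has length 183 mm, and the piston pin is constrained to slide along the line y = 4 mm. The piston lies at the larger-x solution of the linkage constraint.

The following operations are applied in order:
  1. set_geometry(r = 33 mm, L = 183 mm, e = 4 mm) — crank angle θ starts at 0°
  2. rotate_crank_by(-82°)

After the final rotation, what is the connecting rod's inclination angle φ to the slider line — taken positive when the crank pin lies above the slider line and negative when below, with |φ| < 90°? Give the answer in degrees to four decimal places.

set_geometry: r = 33 mm, L = 183 mm, e = 4 mm; θ ← 0°
rotate_crank_by(-82°): θ ← 0° -82° = -82°
crank pin P = (r cos θ, r sin θ) = (4.592712, -32.678846)
h = r sin θ − e = -32.678846 − 4 = -36.678846
sin φ = h / L = -36.678846 / 183 = -0.20043085
φ = arcsin(-0.20043085) = -11.562155°

-11.5622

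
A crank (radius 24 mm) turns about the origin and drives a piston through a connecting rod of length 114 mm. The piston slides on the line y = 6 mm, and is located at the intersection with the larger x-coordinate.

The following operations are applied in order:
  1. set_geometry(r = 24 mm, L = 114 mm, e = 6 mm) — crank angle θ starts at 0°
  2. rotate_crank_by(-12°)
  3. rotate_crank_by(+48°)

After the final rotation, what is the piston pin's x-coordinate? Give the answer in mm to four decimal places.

set_geometry: r = 24 mm, L = 114 mm, e = 6 mm; θ ← 0°
rotate_crank_by(-12°): θ ← 0° -12° = -12°
rotate_crank_by(+48°): θ ← -12° +48° = 36°
crank pin P = (r cos θ, r sin θ) = (19.416408, 14.106846)
h = r sin θ − e = 14.106846 − 6 = 8.106846
x = r cos θ + √(L² − h²) = 19.416408 + √(12996.0 − 65.7210) = 19.416408 + 113.711385 = 133.127793

133.1278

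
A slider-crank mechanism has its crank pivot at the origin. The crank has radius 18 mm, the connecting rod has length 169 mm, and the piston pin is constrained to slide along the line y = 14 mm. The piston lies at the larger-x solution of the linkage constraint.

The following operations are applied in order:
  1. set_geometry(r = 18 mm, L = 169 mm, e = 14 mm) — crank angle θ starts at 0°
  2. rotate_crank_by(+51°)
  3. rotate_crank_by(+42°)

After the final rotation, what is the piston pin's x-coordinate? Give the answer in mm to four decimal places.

168.0112

set_geometry: r = 18 mm, L = 169 mm, e = 14 mm; θ ← 0°
rotate_crank_by(+51°): θ ← 0° +51° = 51°
rotate_crank_by(+42°): θ ← 51° +42° = 93°
crank pin P = (r cos θ, r sin θ) = (-0.942047, 17.975332)
h = r sin θ − e = 17.975332 − 14 = 3.975332
x = r cos θ + √(L² − h²) = -0.942047 + √(28561.0 − 15.8033) = -0.942047 + 168.953238 = 168.011191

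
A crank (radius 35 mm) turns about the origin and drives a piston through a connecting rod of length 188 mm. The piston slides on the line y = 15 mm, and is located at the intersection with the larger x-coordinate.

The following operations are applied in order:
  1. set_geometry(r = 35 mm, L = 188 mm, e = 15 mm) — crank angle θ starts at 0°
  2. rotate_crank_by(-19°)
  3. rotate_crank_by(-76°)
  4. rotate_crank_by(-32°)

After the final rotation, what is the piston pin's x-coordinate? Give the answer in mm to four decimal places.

set_geometry: r = 35 mm, L = 188 mm, e = 15 mm; θ ← 0°
rotate_crank_by(-19°): θ ← 0° -19° = -19°
rotate_crank_by(-76°): θ ← -19° -76° = -95°
rotate_crank_by(-32°): θ ← -95° -32° = -127°
crank pin P = (r cos θ, r sin θ) = (-21.063526, -27.952243)
h = r sin θ − e = -27.952243 − 15 = -42.952243
x = r cos θ + √(L² − h²) = -21.063526 + √(35344.0 − 1844.8952) = -21.063526 + 183.027607 = 161.964081

161.9641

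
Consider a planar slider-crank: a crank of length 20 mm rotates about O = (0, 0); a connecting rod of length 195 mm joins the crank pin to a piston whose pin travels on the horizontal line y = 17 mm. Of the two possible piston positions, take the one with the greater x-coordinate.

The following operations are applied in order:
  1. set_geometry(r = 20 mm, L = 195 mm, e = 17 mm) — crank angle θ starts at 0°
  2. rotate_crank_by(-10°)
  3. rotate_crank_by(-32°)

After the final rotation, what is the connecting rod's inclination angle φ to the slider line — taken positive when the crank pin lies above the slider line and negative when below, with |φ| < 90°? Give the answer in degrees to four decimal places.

-8.9637

set_geometry: r = 20 mm, L = 195 mm, e = 17 mm; θ ← 0°
rotate_crank_by(-10°): θ ← 0° -10° = -10°
rotate_crank_by(-32°): θ ← -10° -32° = -42°
crank pin P = (r cos θ, r sin θ) = (14.862897, -13.382612)
h = r sin θ − e = -13.382612 − 17 = -30.382612
sin φ = h / L = -30.382612 / 195 = -0.15580827
φ = arcsin(-0.15580827) = -8.963676°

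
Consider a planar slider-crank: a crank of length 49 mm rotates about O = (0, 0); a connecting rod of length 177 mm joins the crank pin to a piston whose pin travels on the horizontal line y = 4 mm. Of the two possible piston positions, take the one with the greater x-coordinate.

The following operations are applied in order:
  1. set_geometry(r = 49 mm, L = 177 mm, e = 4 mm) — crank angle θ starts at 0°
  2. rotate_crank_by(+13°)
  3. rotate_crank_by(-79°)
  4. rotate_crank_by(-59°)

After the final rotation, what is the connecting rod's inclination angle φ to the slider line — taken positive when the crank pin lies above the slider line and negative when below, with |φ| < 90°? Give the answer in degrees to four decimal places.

set_geometry: r = 49 mm, L = 177 mm, e = 4 mm; θ ← 0°
rotate_crank_by(+13°): θ ← 0° +13° = 13°
rotate_crank_by(-79°): θ ← 13° -79° = -66°
rotate_crank_by(-59°): θ ← -66° -59° = -125°
crank pin P = (r cos θ, r sin θ) = (-28.105245, -40.138450)
h = r sin θ − e = -40.138450 − 4 = -44.138450
sin φ = h / L = -44.138450 / 177 = -0.24936977
φ = arcsin(-0.24936977) = -14.440222°

-14.4402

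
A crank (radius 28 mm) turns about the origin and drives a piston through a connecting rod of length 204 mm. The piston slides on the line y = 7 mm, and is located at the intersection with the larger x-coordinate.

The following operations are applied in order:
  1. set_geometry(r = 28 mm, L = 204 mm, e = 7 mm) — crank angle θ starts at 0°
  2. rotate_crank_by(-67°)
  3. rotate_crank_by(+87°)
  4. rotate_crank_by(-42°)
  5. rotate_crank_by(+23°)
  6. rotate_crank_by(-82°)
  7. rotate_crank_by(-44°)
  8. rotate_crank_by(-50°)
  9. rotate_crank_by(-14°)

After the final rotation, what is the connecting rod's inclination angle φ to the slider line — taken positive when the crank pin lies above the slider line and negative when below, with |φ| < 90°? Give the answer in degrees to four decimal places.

-0.7358

set_geometry: r = 28 mm, L = 204 mm, e = 7 mm; θ ← 0°
rotate_crank_by(-67°): θ ← 0° -67° = -67°
rotate_crank_by(+87°): θ ← -67° +87° = 20°
rotate_crank_by(-42°): θ ← 20° -42° = -22°
rotate_crank_by(+23°): θ ← -22° +23° = 1°
rotate_crank_by(-82°): θ ← 1° -82° = -81°
rotate_crank_by(-44°): θ ← -81° -44° = -125°
rotate_crank_by(-50°): θ ← -125° -50° = -175°
rotate_crank_by(-14°): θ ← -175° -14° = -189°
crank pin P = (r cos θ, r sin θ) = (-27.655274, 4.380165)
h = r sin θ − e = 4.380165 − 7 = -2.619835
sin φ = h / L = -2.619835 / 204 = -0.01284233
φ = arcsin(-0.01284233) = -0.735831°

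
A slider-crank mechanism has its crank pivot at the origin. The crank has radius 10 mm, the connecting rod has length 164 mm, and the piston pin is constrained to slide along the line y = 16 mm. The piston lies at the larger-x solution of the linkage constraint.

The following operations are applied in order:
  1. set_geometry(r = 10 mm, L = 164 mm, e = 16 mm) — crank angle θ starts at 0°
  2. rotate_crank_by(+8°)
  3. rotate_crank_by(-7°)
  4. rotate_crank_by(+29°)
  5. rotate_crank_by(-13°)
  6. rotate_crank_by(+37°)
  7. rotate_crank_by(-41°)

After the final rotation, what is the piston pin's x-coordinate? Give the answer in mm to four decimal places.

173.1662

set_geometry: r = 10 mm, L = 164 mm, e = 16 mm; θ ← 0°
rotate_crank_by(+8°): θ ← 0° +8° = 8°
rotate_crank_by(-7°): θ ← 8° -7° = 1°
rotate_crank_by(+29°): θ ← 1° +29° = 30°
rotate_crank_by(-13°): θ ← 30° -13° = 17°
rotate_crank_by(+37°): θ ← 17° +37° = 54°
rotate_crank_by(-41°): θ ← 54° -41° = 13°
crank pin P = (r cos θ, r sin θ) = (9.743701, 2.249511)
h = r sin θ − e = 2.249511 − 16 = -13.750489
x = r cos θ + √(L² − h²) = 9.743701 + √(26896.0 − 189.0760) = 9.743701 + 163.422532 = 173.166233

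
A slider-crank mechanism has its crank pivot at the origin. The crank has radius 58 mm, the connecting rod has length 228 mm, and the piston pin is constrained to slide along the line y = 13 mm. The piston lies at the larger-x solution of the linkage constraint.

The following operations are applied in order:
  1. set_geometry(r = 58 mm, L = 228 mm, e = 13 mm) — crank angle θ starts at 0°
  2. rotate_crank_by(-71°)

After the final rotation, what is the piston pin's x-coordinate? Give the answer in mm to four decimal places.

236.5564

set_geometry: r = 58 mm, L = 228 mm, e = 13 mm; θ ← 0°
rotate_crank_by(-71°): θ ← 0° -71° = -71°
crank pin P = (r cos θ, r sin θ) = (18.882953, -54.840077)
h = r sin θ − e = -54.840077 − 13 = -67.840077
x = r cos θ + √(L² − h²) = 18.882953 + √(51984.0 − 4602.2761) = 18.882953 + 217.673434 = 236.556387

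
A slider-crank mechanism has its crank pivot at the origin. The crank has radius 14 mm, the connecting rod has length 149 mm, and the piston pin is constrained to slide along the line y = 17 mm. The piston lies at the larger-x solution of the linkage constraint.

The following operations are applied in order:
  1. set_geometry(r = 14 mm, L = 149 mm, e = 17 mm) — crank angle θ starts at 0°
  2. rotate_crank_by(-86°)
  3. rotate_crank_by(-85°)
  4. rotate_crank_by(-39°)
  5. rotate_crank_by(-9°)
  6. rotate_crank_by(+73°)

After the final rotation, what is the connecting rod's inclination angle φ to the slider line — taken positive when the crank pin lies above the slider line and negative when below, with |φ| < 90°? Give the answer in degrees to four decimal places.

-9.5923

set_geometry: r = 14 mm, L = 149 mm, e = 17 mm; θ ← 0°
rotate_crank_by(-86°): θ ← 0° -86° = -86°
rotate_crank_by(-85°): θ ← -86° -85° = -171°
rotate_crank_by(-39°): θ ← -171° -39° = -210°
rotate_crank_by(-9°): θ ← -210° -9° = -219°
rotate_crank_by(+73°): θ ← -219° +73° = -146°
crank pin P = (r cos θ, r sin θ) = (-11.606526, -7.828701)
h = r sin θ − e = -7.828701 − 17 = -24.828701
sin φ = h / L = -24.828701 / 149 = -0.16663557
φ = arcsin(-0.16663557) = -9.592262°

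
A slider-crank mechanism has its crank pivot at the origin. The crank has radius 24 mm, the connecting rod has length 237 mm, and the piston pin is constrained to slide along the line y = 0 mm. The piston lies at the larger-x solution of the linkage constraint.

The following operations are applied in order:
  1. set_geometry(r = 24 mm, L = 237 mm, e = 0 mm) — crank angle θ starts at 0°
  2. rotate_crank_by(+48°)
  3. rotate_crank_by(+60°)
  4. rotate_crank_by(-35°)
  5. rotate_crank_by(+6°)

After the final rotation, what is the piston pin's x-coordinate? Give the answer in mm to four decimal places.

240.4056

set_geometry: r = 24 mm, L = 237 mm, e = 0 mm; θ ← 0°
rotate_crank_by(+48°): θ ← 0° +48° = 48°
rotate_crank_by(+60°): θ ← 48° +60° = 108°
rotate_crank_by(-35°): θ ← 108° -35° = 73°
rotate_crank_by(+6°): θ ← 73° +6° = 79°
crank pin P = (r cos θ, r sin θ) = (4.579416, 23.559052)
h = r sin θ − e = 23.559052 − 0 = 23.559052
x = r cos θ + √(L² − h²) = 4.579416 + √(56169.0 − 555.0290) = 4.579416 + 235.826146 = 240.405562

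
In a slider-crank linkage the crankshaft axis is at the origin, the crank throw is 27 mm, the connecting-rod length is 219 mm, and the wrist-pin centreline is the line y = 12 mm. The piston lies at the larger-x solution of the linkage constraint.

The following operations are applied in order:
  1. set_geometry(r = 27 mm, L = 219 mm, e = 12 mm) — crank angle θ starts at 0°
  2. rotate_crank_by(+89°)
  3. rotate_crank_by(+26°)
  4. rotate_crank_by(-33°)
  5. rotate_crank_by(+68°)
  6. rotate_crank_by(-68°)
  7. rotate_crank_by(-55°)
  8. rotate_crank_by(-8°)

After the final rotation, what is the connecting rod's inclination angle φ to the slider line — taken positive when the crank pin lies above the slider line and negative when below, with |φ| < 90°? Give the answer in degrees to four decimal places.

set_geometry: r = 27 mm, L = 219 mm, e = 12 mm; θ ← 0°
rotate_crank_by(+89°): θ ← 0° +89° = 89°
rotate_crank_by(+26°): θ ← 89° +26° = 115°
rotate_crank_by(-33°): θ ← 115° -33° = 82°
rotate_crank_by(+68°): θ ← 82° +68° = 150°
rotate_crank_by(-68°): θ ← 150° -68° = 82°
rotate_crank_by(-55°): θ ← 82° -55° = 27°
rotate_crank_by(-8°): θ ← 27° -8° = 19°
crank pin P = (r cos θ, r sin θ) = (25.529002, 8.790340)
h = r sin θ − e = 8.790340 − 12 = -3.209660
sin φ = h / L = -3.209660 / 219 = -0.01465598
φ = arcsin(-0.01465598) = -0.839756°

-0.8398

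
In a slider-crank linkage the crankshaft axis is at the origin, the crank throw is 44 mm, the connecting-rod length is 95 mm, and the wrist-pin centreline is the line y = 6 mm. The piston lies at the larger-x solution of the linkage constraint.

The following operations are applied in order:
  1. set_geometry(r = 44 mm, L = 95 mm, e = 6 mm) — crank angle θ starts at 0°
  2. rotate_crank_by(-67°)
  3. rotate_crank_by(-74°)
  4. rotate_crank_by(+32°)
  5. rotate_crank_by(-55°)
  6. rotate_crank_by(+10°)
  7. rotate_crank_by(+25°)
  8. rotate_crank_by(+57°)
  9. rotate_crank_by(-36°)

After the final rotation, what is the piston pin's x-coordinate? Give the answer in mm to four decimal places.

set_geometry: r = 44 mm, L = 95 mm, e = 6 mm; θ ← 0°
rotate_crank_by(-67°): θ ← 0° -67° = -67°
rotate_crank_by(-74°): θ ← -67° -74° = -141°
rotate_crank_by(+32°): θ ← -141° +32° = -109°
rotate_crank_by(-55°): θ ← -109° -55° = -164°
rotate_crank_by(+10°): θ ← -164° +10° = -154°
rotate_crank_by(+25°): θ ← -154° +25° = -129°
rotate_crank_by(+57°): θ ← -129° +57° = -72°
rotate_crank_by(-36°): θ ← -72° -36° = -108°
crank pin P = (r cos θ, r sin θ) = (-13.596748, -41.846487)
h = r sin θ − e = -41.846487 − 6 = -47.846487
x = r cos θ + √(L² − h²) = -13.596748 + √(9025.0 − 2289.2863) = -13.596748 + 82.071394 = 68.474646

68.4746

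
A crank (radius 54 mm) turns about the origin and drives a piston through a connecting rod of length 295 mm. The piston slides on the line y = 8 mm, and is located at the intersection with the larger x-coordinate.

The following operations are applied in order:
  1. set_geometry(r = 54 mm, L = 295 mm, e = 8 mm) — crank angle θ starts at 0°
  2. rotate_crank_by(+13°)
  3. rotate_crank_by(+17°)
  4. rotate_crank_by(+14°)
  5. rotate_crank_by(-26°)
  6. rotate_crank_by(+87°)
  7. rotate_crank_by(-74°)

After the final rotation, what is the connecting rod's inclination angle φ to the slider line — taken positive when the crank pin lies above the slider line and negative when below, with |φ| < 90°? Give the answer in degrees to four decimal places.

set_geometry: r = 54 mm, L = 295 mm, e = 8 mm; θ ← 0°
rotate_crank_by(+13°): θ ← 0° +13° = 13°
rotate_crank_by(+17°): θ ← 13° +17° = 30°
rotate_crank_by(+14°): θ ← 30° +14° = 44°
rotate_crank_by(-26°): θ ← 44° -26° = 18°
rotate_crank_by(+87°): θ ← 18° +87° = 105°
rotate_crank_by(-74°): θ ← 105° -74° = 31°
crank pin P = (r cos θ, r sin θ) = (46.287034, 27.812056)
h = r sin θ − e = 27.812056 − 8 = 19.812056
sin φ = h / L = 19.812056 / 295 = 0.06715951
φ = arcsin(0.06715951) = 3.850855°

3.8509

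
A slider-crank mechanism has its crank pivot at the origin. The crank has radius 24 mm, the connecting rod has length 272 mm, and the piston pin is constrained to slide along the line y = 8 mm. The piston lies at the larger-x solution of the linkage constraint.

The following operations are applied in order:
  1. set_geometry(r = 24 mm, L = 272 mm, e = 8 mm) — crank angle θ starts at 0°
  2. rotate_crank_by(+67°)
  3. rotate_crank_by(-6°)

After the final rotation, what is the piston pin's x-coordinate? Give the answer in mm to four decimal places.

set_geometry: r = 24 mm, L = 272 mm, e = 8 mm; θ ← 0°
rotate_crank_by(+67°): θ ← 0° +67° = 67°
rotate_crank_by(-6°): θ ← 67° -6° = 61°
crank pin P = (r cos θ, r sin θ) = (11.635431, 20.990873)
h = r sin θ − e = 20.990873 − 8 = 12.990873
x = r cos θ + √(L² − h²) = 11.635431 + √(73984.0 − 168.7628) = 11.635431 + 271.689597 = 283.325028

283.3250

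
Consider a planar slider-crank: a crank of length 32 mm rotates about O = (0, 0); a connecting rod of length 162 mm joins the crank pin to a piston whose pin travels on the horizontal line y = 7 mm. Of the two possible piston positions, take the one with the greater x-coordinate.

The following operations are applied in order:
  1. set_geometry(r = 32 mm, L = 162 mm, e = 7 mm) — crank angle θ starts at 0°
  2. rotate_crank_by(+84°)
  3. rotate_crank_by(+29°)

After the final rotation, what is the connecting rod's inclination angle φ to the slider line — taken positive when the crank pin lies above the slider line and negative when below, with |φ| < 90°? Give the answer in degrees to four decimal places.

7.9679

set_geometry: r = 32 mm, L = 162 mm, e = 7 mm; θ ← 0°
rotate_crank_by(+84°): θ ← 0° +84° = 84°
rotate_crank_by(+29°): θ ← 84° +29° = 113°
crank pin P = (r cos θ, r sin θ) = (-12.503396, 29.456155)
h = r sin θ − e = 29.456155 − 7 = 22.456155
sin φ = h / L = 22.456155 / 162 = 0.13861824
φ = arcsin(0.13861824) = 7.967898°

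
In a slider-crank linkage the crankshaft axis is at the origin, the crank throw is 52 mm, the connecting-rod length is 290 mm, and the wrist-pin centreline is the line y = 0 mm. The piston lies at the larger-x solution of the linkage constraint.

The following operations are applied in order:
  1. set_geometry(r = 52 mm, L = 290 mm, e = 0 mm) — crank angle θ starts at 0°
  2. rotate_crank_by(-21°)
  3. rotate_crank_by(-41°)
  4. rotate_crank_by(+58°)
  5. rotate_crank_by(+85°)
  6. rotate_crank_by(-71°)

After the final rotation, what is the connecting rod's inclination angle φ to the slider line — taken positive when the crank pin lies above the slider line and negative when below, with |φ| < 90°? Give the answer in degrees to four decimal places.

1.7843

set_geometry: r = 52 mm, L = 290 mm, e = 0 mm; θ ← 0°
rotate_crank_by(-21°): θ ← 0° -21° = -21°
rotate_crank_by(-41°): θ ← -21° -41° = -62°
rotate_crank_by(+58°): θ ← -62° +58° = -4°
rotate_crank_by(+85°): θ ← -4° +85° = 81°
rotate_crank_by(-71°): θ ← 81° -71° = 10°
crank pin P = (r cos θ, r sin θ) = (51.210003, 9.029705)
h = r sin θ − e = 9.029705 − 0 = 9.029705
sin φ = h / L = 9.029705 / 290 = 0.03113691
φ = arcsin(0.03113691) = 1.784302°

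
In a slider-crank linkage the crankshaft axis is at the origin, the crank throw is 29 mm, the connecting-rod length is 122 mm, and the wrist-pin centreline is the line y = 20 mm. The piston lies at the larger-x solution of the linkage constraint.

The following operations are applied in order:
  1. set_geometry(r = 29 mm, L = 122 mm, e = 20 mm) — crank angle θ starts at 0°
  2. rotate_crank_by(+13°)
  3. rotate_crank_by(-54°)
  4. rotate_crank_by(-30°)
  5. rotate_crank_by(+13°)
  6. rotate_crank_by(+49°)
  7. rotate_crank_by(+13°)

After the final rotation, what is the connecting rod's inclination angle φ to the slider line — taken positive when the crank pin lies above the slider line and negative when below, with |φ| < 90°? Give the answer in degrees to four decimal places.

set_geometry: r = 29 mm, L = 122 mm, e = 20 mm; θ ← 0°
rotate_crank_by(+13°): θ ← 0° +13° = 13°
rotate_crank_by(-54°): θ ← 13° -54° = -41°
rotate_crank_by(-30°): θ ← -41° -30° = -71°
rotate_crank_by(+13°): θ ← -71° +13° = -58°
rotate_crank_by(+49°): θ ← -58° +49° = -9°
rotate_crank_by(+13°): θ ← -9° +13° = 4°
crank pin P = (r cos θ, r sin θ) = (28.929357, 2.022938)
h = r sin θ − e = 2.022938 − 20 = -17.977062
sin φ = h / L = -17.977062 / 122 = -0.14735297
φ = arcsin(-0.14735297) = -8.473558°

-8.4736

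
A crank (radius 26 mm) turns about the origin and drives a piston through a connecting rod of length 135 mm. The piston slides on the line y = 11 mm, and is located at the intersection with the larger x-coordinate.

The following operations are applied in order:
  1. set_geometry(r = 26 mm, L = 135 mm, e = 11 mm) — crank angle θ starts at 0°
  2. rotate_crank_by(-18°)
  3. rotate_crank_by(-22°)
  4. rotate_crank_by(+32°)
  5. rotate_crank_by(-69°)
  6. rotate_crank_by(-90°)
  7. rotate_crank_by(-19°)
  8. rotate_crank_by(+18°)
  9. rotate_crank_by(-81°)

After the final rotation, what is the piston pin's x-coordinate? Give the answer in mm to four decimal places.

set_geometry: r = 26 mm, L = 135 mm, e = 11 mm; θ ← 0°
rotate_crank_by(-18°): θ ← 0° -18° = -18°
rotate_crank_by(-22°): θ ← -18° -22° = -40°
rotate_crank_by(+32°): θ ← -40° +32° = -8°
rotate_crank_by(-69°): θ ← -8° -69° = -77°
rotate_crank_by(-90°): θ ← -77° -90° = -167°
rotate_crank_by(-19°): θ ← -167° -19° = -186°
rotate_crank_by(+18°): θ ← -186° +18° = -168°
rotate_crank_by(-81°): θ ← -168° -81° = -249°
crank pin P = (r cos θ, r sin θ) = (-9.317567, 24.273091)
h = r sin θ − e = 24.273091 − 11 = 13.273091
x = r cos θ + √(L² − h²) = -9.317567 + √(18225.0 − 176.1749) = -9.317567 + 134.345916 = 125.028349

125.0283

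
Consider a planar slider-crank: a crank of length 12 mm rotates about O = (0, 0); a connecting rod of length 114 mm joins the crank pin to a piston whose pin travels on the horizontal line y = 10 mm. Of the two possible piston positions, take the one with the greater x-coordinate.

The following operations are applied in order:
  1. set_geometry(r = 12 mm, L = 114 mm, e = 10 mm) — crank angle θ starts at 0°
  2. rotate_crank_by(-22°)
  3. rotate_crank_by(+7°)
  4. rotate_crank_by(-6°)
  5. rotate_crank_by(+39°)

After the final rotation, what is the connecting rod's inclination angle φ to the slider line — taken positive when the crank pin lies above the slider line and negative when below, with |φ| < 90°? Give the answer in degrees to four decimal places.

set_geometry: r = 12 mm, L = 114 mm, e = 10 mm; θ ← 0°
rotate_crank_by(-22°): θ ← 0° -22° = -22°
rotate_crank_by(+7°): θ ← -22° +7° = -15°
rotate_crank_by(-6°): θ ← -15° -6° = -21°
rotate_crank_by(+39°): θ ← -21° +39° = 18°
crank pin P = (r cos θ, r sin θ) = (11.412678, 3.708204)
h = r sin θ − e = 3.708204 − 10 = -6.291796
sin φ = h / L = -6.291796 / 114 = -0.05519119
φ = arcsin(-0.05519119) = -3.163830°

-3.1638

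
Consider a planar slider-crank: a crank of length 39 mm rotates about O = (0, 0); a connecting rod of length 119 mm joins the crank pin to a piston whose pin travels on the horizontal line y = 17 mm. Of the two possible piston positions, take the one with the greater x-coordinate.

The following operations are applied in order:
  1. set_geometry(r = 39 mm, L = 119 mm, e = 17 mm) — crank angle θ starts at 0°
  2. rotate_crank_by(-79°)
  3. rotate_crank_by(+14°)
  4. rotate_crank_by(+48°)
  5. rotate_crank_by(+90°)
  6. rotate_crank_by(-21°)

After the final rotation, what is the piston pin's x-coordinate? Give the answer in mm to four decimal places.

142.2158

set_geometry: r = 39 mm, L = 119 mm, e = 17 mm; θ ← 0°
rotate_crank_by(-79°): θ ← 0° -79° = -79°
rotate_crank_by(+14°): θ ← -79° +14° = -65°
rotate_crank_by(+48°): θ ← -65° +48° = -17°
rotate_crank_by(+90°): θ ← -17° +90° = 73°
rotate_crank_by(-21°): θ ← 73° -21° = 52°
crank pin P = (r cos θ, r sin θ) = (24.010798, 30.732419)
h = r sin θ − e = 30.732419 − 17 = 13.732419
x = r cos θ + √(L² − h²) = 24.010798 + √(14161.0 − 188.5793) = 24.010798 + 118.204994 = 142.215792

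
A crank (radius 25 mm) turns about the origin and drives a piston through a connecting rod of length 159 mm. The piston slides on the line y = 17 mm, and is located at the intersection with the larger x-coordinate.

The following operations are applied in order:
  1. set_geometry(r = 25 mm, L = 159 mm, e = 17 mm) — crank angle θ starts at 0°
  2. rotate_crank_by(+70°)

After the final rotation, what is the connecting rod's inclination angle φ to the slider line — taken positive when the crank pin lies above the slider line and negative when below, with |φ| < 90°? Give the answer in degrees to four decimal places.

2.3402

set_geometry: r = 25 mm, L = 159 mm, e = 17 mm; θ ← 0°
rotate_crank_by(+70°): θ ← 0° +70° = 70°
crank pin P = (r cos θ, r sin θ) = (8.550504, 23.492316)
h = r sin θ − e = 23.492316 − 17 = 6.492316
sin φ = h / L = 6.492316 / 159 = 0.04083217
φ = arcsin(0.04083217) = 2.340162°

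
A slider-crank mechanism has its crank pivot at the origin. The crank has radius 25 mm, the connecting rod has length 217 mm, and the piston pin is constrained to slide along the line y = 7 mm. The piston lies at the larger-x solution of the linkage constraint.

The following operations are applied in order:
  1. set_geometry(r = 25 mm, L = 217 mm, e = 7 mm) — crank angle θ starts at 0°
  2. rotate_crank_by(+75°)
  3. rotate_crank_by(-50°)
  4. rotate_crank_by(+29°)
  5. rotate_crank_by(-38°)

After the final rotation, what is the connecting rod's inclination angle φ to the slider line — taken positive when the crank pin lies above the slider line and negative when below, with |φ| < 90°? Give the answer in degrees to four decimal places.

-0.0288

set_geometry: r = 25 mm, L = 217 mm, e = 7 mm; θ ← 0°
rotate_crank_by(+75°): θ ← 0° +75° = 75°
rotate_crank_by(-50°): θ ← 75° -50° = 25°
rotate_crank_by(+29°): θ ← 25° +29° = 54°
rotate_crank_by(-38°): θ ← 54° -38° = 16°
crank pin P = (r cos θ, r sin θ) = (24.031542, 6.890934)
h = r sin θ − e = 6.890934 − 7 = -0.109066
sin φ = h / L = -0.109066 / 217 = -0.00050261
φ = arcsin(-0.00050261) = -0.028797°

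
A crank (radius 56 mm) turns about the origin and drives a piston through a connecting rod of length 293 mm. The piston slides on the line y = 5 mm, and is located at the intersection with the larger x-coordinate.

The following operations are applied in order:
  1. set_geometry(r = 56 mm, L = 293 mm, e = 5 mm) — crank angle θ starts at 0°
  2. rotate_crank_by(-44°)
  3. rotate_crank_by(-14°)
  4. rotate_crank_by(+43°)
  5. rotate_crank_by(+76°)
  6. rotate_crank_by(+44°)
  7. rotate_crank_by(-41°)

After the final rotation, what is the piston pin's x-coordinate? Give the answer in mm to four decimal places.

314.0207

set_geometry: r = 56 mm, L = 293 mm, e = 5 mm; θ ← 0°
rotate_crank_by(-44°): θ ← 0° -44° = -44°
rotate_crank_by(-14°): θ ← -44° -14° = -58°
rotate_crank_by(+43°): θ ← -58° +43° = -15°
rotate_crank_by(+76°): θ ← -15° +76° = 61°
rotate_crank_by(+44°): θ ← 61° +44° = 105°
rotate_crank_by(-41°): θ ← 105° -41° = 64°
crank pin P = (r cos θ, r sin θ) = (24.548784, 50.332467)
h = r sin θ − e = 50.332467 − 5 = 45.332467
x = r cos θ + √(L² − h²) = 24.548784 + √(85849.0 − 2055.0325) = 24.548784 + 289.471877 = 314.020661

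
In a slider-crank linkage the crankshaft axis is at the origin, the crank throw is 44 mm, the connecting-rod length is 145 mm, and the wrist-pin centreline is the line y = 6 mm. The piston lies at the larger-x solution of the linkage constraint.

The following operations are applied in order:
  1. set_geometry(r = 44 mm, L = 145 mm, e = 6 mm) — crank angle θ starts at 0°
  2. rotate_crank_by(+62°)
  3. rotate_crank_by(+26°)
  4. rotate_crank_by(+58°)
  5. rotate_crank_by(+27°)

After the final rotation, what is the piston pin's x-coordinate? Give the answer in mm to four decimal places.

101.3266

set_geometry: r = 44 mm, L = 145 mm, e = 6 mm; θ ← 0°
rotate_crank_by(+62°): θ ← 0° +62° = 62°
rotate_crank_by(+26°): θ ← 62° +26° = 88°
rotate_crank_by(+58°): θ ← 88° +58° = 146°
rotate_crank_by(+27°): θ ← 146° +27° = 173°
crank pin P = (r cos θ, r sin θ) = (-43.672031, 5.362251)
h = r sin θ − e = 5.362251 − 6 = -0.637749
x = r cos θ + √(L² − h²) = -43.672031 + √(21025.0 − 0.4067) = -43.672031 + 144.998597 = 101.326567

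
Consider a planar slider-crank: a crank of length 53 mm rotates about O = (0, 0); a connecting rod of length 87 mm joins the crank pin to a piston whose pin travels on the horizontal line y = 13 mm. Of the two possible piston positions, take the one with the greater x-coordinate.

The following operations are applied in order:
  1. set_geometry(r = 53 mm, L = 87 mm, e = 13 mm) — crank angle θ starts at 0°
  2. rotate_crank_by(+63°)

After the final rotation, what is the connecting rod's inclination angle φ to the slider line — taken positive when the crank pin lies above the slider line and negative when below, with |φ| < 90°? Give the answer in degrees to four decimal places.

set_geometry: r = 53 mm, L = 87 mm, e = 13 mm; θ ← 0°
rotate_crank_by(+63°): θ ← 0° +63° = 63°
crank pin P = (r cos θ, r sin θ) = (24.061496, 47.223346)
h = r sin θ − e = 47.223346 − 13 = 34.223346
sin φ = h / L = 34.223346 / 87 = 0.39337179
φ = arcsin(0.39337179) = 23.164465°

23.1645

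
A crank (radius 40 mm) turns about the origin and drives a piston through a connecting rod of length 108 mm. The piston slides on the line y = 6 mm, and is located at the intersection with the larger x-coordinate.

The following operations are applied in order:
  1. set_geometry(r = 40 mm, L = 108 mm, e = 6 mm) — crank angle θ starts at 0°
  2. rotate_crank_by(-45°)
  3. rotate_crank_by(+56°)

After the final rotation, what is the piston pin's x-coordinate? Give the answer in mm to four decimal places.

set_geometry: r = 40 mm, L = 108 mm, e = 6 mm; θ ← 0°
rotate_crank_by(-45°): θ ← 0° -45° = -45°
rotate_crank_by(+56°): θ ← -45° +56° = 11°
crank pin P = (r cos θ, r sin θ) = (39.265087, 7.632360)
h = r sin θ − e = 7.632360 − 6 = 1.632360
x = r cos θ + √(L² − h²) = 39.265087 + √(11664.0 − 2.6646) = 39.265087 + 107.987663 = 147.252751

147.2528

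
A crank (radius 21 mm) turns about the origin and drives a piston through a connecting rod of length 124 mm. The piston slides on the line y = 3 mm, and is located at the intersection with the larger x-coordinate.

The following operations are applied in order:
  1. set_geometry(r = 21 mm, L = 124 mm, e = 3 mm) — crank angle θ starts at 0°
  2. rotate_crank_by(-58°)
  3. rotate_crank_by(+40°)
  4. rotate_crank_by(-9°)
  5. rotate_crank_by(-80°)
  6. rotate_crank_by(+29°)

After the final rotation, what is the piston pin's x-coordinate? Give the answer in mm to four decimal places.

126.1110

set_geometry: r = 21 mm, L = 124 mm, e = 3 mm; θ ← 0°
rotate_crank_by(-58°): θ ← 0° -58° = -58°
rotate_crank_by(+40°): θ ← -58° +40° = -18°
rotate_crank_by(-9°): θ ← -18° -9° = -27°
rotate_crank_by(-80°): θ ← -27° -80° = -107°
rotate_crank_by(+29°): θ ← -107° +29° = -78°
crank pin P = (r cos θ, r sin θ) = (4.366146, -20.541100)
h = r sin θ − e = -20.541100 − 3 = -23.541100
x = r cos θ + √(L² − h²) = 4.366146 + √(15376.0 − 554.1834) = 4.366146 + 121.744883 = 126.111029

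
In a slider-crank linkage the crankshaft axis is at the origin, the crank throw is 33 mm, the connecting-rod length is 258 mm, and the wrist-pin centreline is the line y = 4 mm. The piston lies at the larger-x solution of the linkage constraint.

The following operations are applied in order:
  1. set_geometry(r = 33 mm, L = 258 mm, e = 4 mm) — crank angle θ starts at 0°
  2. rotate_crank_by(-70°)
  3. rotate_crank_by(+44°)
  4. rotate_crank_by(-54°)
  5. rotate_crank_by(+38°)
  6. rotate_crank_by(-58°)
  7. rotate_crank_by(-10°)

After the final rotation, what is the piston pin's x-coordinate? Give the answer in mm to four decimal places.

244.3269

set_geometry: r = 33 mm, L = 258 mm, e = 4 mm; θ ← 0°
rotate_crank_by(-70°): θ ← 0° -70° = -70°
rotate_crank_by(+44°): θ ← -70° +44° = -26°
rotate_crank_by(-54°): θ ← -26° -54° = -80°
rotate_crank_by(+38°): θ ← -80° +38° = -42°
rotate_crank_by(-58°): θ ← -42° -58° = -100°
rotate_crank_by(-10°): θ ← -100° -10° = -110°
crank pin P = (r cos θ, r sin θ) = (-11.286665, -31.009856)
h = r sin θ − e = -31.009856 − 4 = -35.009856
x = r cos θ + √(L² − h²) = -11.286665 + √(66564.0 − 1225.6901) = -11.286665 + 255.613595 = 244.326930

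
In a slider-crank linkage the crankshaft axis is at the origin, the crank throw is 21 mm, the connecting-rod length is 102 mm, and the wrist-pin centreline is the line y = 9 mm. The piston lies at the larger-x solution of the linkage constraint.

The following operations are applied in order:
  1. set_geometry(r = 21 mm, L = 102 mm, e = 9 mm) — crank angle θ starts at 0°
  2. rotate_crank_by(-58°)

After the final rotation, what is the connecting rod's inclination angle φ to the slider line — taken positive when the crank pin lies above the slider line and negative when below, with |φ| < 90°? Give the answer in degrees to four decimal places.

set_geometry: r = 21 mm, L = 102 mm, e = 9 mm; θ ← 0°
rotate_crank_by(-58°): θ ← 0° -58° = -58°
crank pin P = (r cos θ, r sin θ) = (11.128305, -17.809010)
h = r sin θ − e = -17.809010 − 9 = -26.809010
sin φ = h / L = -26.809010 / 102 = -0.26283343
φ = arcsin(-0.26283343) = -15.238255°

-15.2383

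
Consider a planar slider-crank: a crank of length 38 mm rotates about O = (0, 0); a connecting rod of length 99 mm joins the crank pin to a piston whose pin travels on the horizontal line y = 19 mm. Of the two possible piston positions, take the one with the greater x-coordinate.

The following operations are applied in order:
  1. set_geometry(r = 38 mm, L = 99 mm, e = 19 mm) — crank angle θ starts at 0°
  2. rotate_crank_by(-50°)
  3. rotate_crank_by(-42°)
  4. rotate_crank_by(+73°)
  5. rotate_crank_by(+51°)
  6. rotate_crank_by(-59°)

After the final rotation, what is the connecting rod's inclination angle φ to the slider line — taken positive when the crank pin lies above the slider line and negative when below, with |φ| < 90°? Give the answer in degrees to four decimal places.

set_geometry: r = 38 mm, L = 99 mm, e = 19 mm; θ ← 0°
rotate_crank_by(-50°): θ ← 0° -50° = -50°
rotate_crank_by(-42°): θ ← -50° -42° = -92°
rotate_crank_by(+73°): θ ← -92° +73° = -19°
rotate_crank_by(+51°): θ ← -19° +51° = 32°
rotate_crank_by(-59°): θ ← 32° -59° = -27°
crank pin P = (r cos θ, r sin θ) = (33.858248, -17.251639)
h = r sin θ − e = -17.251639 − 19 = -36.251639
sin φ = h / L = -36.251639 / 99 = -0.36617817
φ = arcsin(-0.36617817) = -21.480107°

-21.4801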